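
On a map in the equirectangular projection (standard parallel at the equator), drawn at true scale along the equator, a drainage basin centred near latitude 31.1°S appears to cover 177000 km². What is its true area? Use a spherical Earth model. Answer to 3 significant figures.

152000 km²

In the plate carrée (x = Rλ, y = Rφ), meridians are true-scale (h = 1) and parallels are stretched by k = sec φ.
Areal scale = h·k = 1 × sec φ; at 31.1°, h = 1.000, k = 1.168, so h·k = 1.168.
True area = apparent / (areal scale) = 177000 / 1.168 ≈ 152000 km².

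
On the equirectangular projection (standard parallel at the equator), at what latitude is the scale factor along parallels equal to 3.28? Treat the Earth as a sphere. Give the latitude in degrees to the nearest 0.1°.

Plate carrée: h = 1, k = sec φ along parallels.
sec φ = 3.28  ⇒  cos φ = 0.3049  ⇒  φ ≈ 72.2°.

72.2°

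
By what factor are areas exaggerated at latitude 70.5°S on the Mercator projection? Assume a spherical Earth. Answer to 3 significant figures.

8.97

For Mercator, h = k = sec φ (a conformal cylindrical projection has a single point scale, 1/cos φ).
Areal scale = k² = sec²φ = 1/cos²(70.5°) = 1/0.3338² = 8.974.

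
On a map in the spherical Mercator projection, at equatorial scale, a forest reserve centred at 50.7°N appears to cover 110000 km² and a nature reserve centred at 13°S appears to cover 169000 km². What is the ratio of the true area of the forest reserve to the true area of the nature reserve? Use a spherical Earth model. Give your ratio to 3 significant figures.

On Mercator the areal scale is sec²φ, so true area = apparent × cos²φ.
True area of forest reserve: 110000 × cos²(50.7°) = 110000 × 0.4012 = 44130 km².
True area of nature reserve: 169000 × cos²(13°) = 169000 × 0.9494 = 160400 km².
Ratio = 44130 / 160400 ≈ 0.275.

0.275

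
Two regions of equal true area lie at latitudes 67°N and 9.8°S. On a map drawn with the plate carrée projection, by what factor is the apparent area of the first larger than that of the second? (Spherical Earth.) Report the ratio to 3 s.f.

2.52

In the plate carrée (x = Rλ, y = Rφ), meridians are true-scale (h = 1) and parallels are stretched by k = sec φ.
Areal scale at 67°: h·k = 1.000 × 2.559 = 2.559.
Areal scale at 9.8°: h·k = 1.000 × 1.015 = 1.015.
Ratio = 2.559/1.015 ≈ 2.52.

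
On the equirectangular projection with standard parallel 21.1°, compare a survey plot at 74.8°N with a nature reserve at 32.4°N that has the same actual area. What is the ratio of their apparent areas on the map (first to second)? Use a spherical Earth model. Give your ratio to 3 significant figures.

3.22

The equidistant cylindrical projection with φ₀ = 21.1° has h = 1 (meridians true) and k = cos φ₀ / cos φ along parallels.
Areal scale at 74.8°: h·k = 1.000 × 3.558 = 3.558.
Areal scale at 32.4°: h·k = 1.000 × 1.105 = 1.105.
Ratio = 3.558/1.105 ≈ 3.22.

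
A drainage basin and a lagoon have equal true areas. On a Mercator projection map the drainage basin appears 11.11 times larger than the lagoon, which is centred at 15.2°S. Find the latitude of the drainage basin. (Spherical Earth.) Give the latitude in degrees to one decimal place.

73.2°

On Mercator, (apparent₁)/(apparent₂) = sec²φ₁ / sec²φ₂ when true areas are equal.
cos²φ₂ / cos²φ₁ = 11.11  ⇒  cos φ₁ = cos 15.2° / √11.11 = 0.9650/3.333 = 0.2895.
φ₁ = arccos(0.2895) ≈ 73.2°.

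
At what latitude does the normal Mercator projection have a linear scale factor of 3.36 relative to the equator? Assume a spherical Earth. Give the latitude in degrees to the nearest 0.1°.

Mercator scale is k = sec φ = 1/cos φ.
1/cos φ = 3.36  ⇒  cos φ = 0.2976  ⇒  φ = arccos(0.2976) ≈ 72.7°.

72.7°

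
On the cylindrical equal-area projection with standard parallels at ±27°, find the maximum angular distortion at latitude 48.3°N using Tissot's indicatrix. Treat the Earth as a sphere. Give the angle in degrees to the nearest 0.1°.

Cylindrical equal-area (φ₀ = 27°): h = cos φ / cos 27° along meridians, k = cos 27° / cos φ along parallels; h·k = 1.
At 48.3°: h = 0.7466, k = 1.339; principal scales a = 1.339, b = 0.7466.
sin(ω/2) = (a − b)/(a + b) = 0.5928/2.086 = 0.2842, so ω = 2 arcsin(0.2842) ≈ 33.0°.

33.0°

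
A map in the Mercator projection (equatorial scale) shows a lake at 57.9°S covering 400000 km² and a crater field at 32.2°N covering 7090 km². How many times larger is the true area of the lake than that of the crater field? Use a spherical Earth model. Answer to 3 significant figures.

On Mercator the areal scale is sec²φ, so true area = apparent × cos²φ.
True area of lake: 400000 × cos²(57.9°) = 400000 × 0.2824 = 113000 km².
True area of crater field: 7090 × cos²(32.2°) = 7090 × 0.7160 = 5077 km².
Ratio = 113000 / 5077 ≈ 22.2.

22.2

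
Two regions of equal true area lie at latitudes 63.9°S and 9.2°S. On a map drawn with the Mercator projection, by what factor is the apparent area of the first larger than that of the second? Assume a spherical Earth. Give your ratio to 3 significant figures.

Mercator areal scale is sec²φ.
At 63.9°: sec²(63.9°) = 1/0.4399² = 5.167.
At 9.2°: sec²(9.2°) = 1/0.9871² = 1.026.
Ratio = 5.167/1.026 = cos²(9.2°)/cos²(63.9°) ≈ 5.03.

5.03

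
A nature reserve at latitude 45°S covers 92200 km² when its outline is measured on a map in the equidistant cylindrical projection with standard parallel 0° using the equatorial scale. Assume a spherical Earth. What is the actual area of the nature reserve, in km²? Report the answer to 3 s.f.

65200 km²

In the plate carrée (x = Rλ, y = Rφ), meridians are true-scale (h = 1) and parallels are stretched by k = sec φ.
Areal scale = h·k = 1 × sec φ; at 45°, h = 1.000, k = 1.414, so h·k = 1.414.
True area = apparent / (areal scale) = 92200 / 1.414 ≈ 65200 km².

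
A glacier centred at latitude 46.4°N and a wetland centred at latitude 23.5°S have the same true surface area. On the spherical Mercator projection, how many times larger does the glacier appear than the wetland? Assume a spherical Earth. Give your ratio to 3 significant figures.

Mercator is conformal with k = sec φ, so areal scale = k² = sec²φ.
At 46.4°: sec²(46.4°) = 1/0.6896² = 2.103.
At 23.5°: sec²(23.5°) = 1/0.9171² = 1.189.
Ratio = 2.103/1.189 = cos²(23.5°)/cos²(46.4°) ≈ 1.77.

1.77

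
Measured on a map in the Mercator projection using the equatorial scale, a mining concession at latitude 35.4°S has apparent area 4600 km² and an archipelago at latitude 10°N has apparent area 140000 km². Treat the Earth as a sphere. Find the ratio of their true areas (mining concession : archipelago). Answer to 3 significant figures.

On Mercator the areal scale is sec²φ, so true area = apparent × cos²φ.
True area of mining concession: 4600 × cos²(35.4°) = 4600 × 0.6644 = 3056 km².
True area of archipelago: 140000 × cos²(10°) = 140000 × 0.9698 = 135800 km².
Ratio = 3056 / 135800 ≈ 0.0225.

0.0225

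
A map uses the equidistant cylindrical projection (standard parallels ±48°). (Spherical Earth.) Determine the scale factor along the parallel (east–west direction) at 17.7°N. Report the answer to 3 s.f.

In the equirectangular projection with standard parallel φ₀ = 48° (x = Rλ cos φ₀, y = Rφ), meridians are true-scale (h = 1) and the parallel scale is k = cos φ₀ / cos φ.
k = cos 48° / cos 17.7° = 0.6691/0.9527 = 0.7024.

0.702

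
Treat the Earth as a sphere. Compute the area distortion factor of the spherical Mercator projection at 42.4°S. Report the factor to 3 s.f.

1.83

Mercator is conformal, so the point scale is isotropic: h = k = sec φ = 1/cos φ.
Areal scale = k² = sec²φ = 1/cos²(42.4°) = 1/0.7385² = 1.834.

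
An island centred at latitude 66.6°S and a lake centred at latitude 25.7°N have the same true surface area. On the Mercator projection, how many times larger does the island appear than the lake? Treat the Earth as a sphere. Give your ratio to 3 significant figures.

5.15

On Mercator, area is exaggerated by sec²φ = 1/cos²φ.
At 66.6°: sec²(66.6°) = 1/0.3971² = 6.340.
At 25.7°: sec²(25.7°) = 1/0.9011² = 1.232.
Ratio = 6.340/1.232 = cos²(25.7°)/cos²(66.6°) ≈ 5.15.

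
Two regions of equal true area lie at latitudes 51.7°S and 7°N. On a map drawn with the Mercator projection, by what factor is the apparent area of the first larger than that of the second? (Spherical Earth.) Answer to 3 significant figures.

On Mercator, area is exaggerated by sec²φ = 1/cos²φ.
At 51.7°: sec²(51.7°) = 1/0.6198² = 2.603.
At 7°: sec²(7°) = 1/0.9925² = 1.015.
Ratio = 2.603/1.015 = cos²(7°)/cos²(51.7°) ≈ 2.56.

2.56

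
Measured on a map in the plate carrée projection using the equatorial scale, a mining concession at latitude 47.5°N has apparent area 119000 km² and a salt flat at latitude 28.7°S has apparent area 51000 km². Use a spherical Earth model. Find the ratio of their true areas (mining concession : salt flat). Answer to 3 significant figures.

1.80

On the plate carrée, areal scale = h·k = 1 × sec φ, so true area = apparent × cos φ.
True area of mining concession: 119000 × cos(47.5°) = 119000 × 0.6756 = 80400 km².
True area of salt flat: 51000 × cos(28.7°) = 51000 × 0.8771 = 44730 km².
Ratio = 80400 / 44730 ≈ 1.80.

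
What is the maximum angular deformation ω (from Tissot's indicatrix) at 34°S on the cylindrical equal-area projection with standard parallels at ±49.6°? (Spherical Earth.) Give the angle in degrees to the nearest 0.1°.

Cylindrical equal-area (φ₀ = 49.6°): h = cos φ / cos 49.6° along meridians, k = cos 49.6° / cos φ along parallels; h·k = 1.
At 34°: h = 1.279, k = 0.7818; principal scales a = 1.279, b = 0.7818.
sin(ω/2) = (a − b)/(a + b) = 0.4974/2.061 = 0.2413, so ω = 2 arcsin(0.2413) ≈ 27.9°.

27.9°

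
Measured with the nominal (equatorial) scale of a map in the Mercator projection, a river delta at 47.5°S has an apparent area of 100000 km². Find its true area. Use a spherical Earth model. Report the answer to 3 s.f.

The Mercator projection is conformal; its linear scale factor is the same in every direction and equals sec φ = 1/cos φ.
Areal scale = k² = sec²φ = 1/cos²(47.5°) = 1/0.6756² = 2.191.
True area = apparent / (areal scale) = 100000 / 2.191 ≈ 45600 km².

45600 km²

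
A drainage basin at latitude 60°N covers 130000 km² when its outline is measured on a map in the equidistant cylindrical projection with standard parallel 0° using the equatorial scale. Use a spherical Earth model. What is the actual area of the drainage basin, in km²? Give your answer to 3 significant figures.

Plate carrée maps x = Rλ, y = Rφ. The meridian scale is h = 1 and the parallel scale is k = 1/cos φ = sec φ.
Areal scale = h·k = 1 × sec φ; at 60°, h = 1.000, k = 2.000, so h·k = 2.000.
True area = apparent / (areal scale) = 130000 / 2.000 ≈ 65000 km².

65000 km²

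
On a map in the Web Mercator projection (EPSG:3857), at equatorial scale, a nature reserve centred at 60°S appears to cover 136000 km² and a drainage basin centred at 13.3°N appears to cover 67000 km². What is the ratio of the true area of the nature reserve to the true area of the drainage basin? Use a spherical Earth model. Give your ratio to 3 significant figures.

Mercator's areal exaggeration is sec²φ; hence true area = (apparent area) · cos²φ.
True area of nature reserve: 136000 × cos²(60°) = 136000 × 0.2500 = 34000 km².
True area of drainage basin: 67000 × cos²(13.3°) = 67000 × 0.9471 = 63450 km².
Ratio = 34000 / 63450 ≈ 0.536.

0.536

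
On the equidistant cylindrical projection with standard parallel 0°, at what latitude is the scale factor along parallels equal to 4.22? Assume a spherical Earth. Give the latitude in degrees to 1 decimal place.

Plate carrée: h = 1, k = sec φ along parallels.
sec φ = 4.22  ⇒  cos φ = 0.2370  ⇒  φ ≈ 76.3°.

76.3°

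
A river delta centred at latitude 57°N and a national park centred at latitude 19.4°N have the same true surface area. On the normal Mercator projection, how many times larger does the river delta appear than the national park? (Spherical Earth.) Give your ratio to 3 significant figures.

Mercator is conformal with k = sec φ, so areal scale = k² = sec²φ.
At 57°: sec²(57°) = 1/0.5446² = 3.371.
At 19.4°: sec²(19.4°) = 1/0.9432² = 1.124.
Ratio = 3.371/1.124 = cos²(19.4°)/cos²(57°) ≈ 3.00.

3.00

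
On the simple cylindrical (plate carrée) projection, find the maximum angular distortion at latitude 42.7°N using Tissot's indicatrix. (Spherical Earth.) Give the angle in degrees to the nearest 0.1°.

For the equirectangular projection with φ₀ = 0 (plate carrée), h = 1 along meridians and k = sec φ along parallels.
At 42.7°: h = 1.000, k = 1.361; principal scales a = 1.361, b = 1.000.
sin(ω/2) = (a − b)/(a + b) = 0.3607/2.361 = 0.1528, so ω = 2 arcsin(0.1528) ≈ 17.6°.

17.6°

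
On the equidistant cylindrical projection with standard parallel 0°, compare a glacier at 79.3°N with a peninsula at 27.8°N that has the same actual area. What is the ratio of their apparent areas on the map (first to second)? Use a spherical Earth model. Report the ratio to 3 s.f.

For the equirectangular projection with φ₀ = 0 (plate carrée), h = 1 along meridians and k = sec φ along parallels.
Areal scale at 79.3°: h·k = 1.000 × 5.386 = 5.386.
Areal scale at 27.8°: h·k = 1.000 × 1.130 = 1.130.
Ratio = 5.386/1.130 ≈ 4.76.

4.76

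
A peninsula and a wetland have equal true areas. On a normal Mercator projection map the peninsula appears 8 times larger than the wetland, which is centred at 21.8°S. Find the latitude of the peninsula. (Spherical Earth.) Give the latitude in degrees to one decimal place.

70.8°

For equal true areas on Mercator, apparent areas scale as sec²φ, so the ratio is cos²φ₂ / cos²φ₁.
cos²φ₂ / cos²φ₁ = 8  ⇒  cos φ₁ = cos 21.8° / √8 = 0.9285/2.828 = 0.3283.
φ₁ = arccos(0.3283) ≈ 70.8°.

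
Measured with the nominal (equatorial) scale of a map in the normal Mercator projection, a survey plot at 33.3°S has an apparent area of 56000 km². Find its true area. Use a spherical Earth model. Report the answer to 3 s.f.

For Mercator, h = k = sec φ (a conformal cylindrical projection has a single point scale, 1/cos φ).
Areal scale = k² = sec²φ = 1/cos²(33.3°) = 1/0.8358² = 1.431.
True area = apparent / (areal scale) = 56000 / 1.431 ≈ 39100 km².

39100 km²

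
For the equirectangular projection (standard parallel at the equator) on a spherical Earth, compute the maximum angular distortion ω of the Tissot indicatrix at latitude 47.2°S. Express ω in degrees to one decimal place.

22.0°

For the equirectangular projection with φ₀ = 0 (plate carrée), h = 1 along meridians and k = sec φ along parallels.
At 47.2°: h = 1.000, k = 1.472; principal scales a = 1.472, b = 1.000.
sin(ω/2) = (a − b)/(a + b) = 0.4718/2.472 = 0.1909, so ω = 2 arcsin(0.1909) ≈ 22.0°.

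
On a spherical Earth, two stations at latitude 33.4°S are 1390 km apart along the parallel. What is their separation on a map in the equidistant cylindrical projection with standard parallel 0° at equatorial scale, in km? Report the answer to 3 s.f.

In the plate carrée (x = Rλ, y = Rφ), meridians are true-scale (h = 1) and parallels are stretched by k = sec φ.
Along the parallel, k = sec 33.4° = 1/0.8348 = 1.198.
Map distance = 1390 × 1.198 ≈ 1660 km.

1660 km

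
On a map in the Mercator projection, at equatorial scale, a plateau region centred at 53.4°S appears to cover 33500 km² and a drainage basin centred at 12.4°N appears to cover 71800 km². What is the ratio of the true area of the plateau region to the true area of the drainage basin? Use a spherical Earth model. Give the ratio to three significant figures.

0.174

On Mercator the areal scale is sec²φ, so true area = apparent × cos²φ.
True area of plateau region: 33500 × cos²(53.4°) = 33500 × 0.3555 = 11910 km².
True area of drainage basin: 71800 × cos²(12.4°) = 71800 × 0.9539 = 68490 km².
Ratio = 11910 / 68490 ≈ 0.174.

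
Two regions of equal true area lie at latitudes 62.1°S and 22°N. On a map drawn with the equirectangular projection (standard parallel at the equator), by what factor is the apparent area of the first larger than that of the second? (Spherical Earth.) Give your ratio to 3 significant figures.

1.98

In the plate carrée (x = Rλ, y = Rφ), meridians are true-scale (h = 1) and parallels are stretched by k = sec φ.
Areal scale at 62.1°: h·k = 1.000 × 2.137 = 2.137.
Areal scale at 22°: h·k = 1.000 × 1.079 = 1.079.
Ratio = 2.137/1.079 ≈ 1.98.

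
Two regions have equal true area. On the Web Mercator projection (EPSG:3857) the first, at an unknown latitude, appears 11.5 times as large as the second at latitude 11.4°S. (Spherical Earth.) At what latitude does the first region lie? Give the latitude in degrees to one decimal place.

For equal true areas on Mercator, apparent areas scale as sec²φ, so the ratio is cos²φ₂ / cos²φ₁.
cos²φ₂ / cos²φ₁ = 11.5  ⇒  cos φ₁ = cos 11.4° / √11.5 = 0.9803/3.391 = 0.2891.
φ₁ = arccos(0.2891) ≈ 73.2°.

73.2°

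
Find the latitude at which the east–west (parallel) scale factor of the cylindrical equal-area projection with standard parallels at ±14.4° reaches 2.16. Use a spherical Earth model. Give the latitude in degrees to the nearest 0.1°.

63.4°

Cylindrical equal-area (φ₀ = 14.4°): h = cos φ / cos 14.4° along meridians, k = cos 14.4° / cos φ along parallels; h·k = 1.
k = cos φ₀ / cos φ = 2.16  ⇒  cos φ = cos 14.4° / 2.16 = 0.4484.
φ = arccos(0.4484) ≈ 63.4°.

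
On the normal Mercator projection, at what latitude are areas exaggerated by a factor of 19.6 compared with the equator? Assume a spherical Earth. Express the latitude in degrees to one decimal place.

76.9°

Mercator areal scale is sec²φ.
sec²φ = 19.6  ⇒  cos²φ = 0.05102  ⇒  cos φ = 0.2259.
φ = arccos(0.2259) ≈ 76.9°.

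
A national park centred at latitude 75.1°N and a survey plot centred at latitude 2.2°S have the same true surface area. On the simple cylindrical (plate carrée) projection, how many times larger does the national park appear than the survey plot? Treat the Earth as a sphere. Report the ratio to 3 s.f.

For the equirectangular projection with φ₀ = 0 (plate carrée), h = 1 along meridians and k = sec φ along parallels.
Areal scale at 75.1°: h·k = 1.000 × 3.889 = 3.889.
Areal scale at 2.2°: h·k = 1.000 × 1.001 = 1.001.
Ratio = 3.889/1.001 ≈ 3.89.

3.89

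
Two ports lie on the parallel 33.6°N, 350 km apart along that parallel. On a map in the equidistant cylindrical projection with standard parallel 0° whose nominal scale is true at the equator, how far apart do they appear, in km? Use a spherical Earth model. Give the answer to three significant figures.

For the equirectangular projection with φ₀ = 0 (plate carrée), h = 1 along meridians and k = sec φ along parallels.
Along the parallel, k = sec 33.6° = 1/0.8329 = 1.201.
Map distance = 350 × 1.201 ≈ 420 km.

420 km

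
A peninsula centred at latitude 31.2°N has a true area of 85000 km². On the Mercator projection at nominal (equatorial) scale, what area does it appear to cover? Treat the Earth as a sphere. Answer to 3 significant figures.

The Mercator projection is conformal; its linear scale factor is the same in every direction and equals sec φ = 1/cos φ.
Areal scale = k² = sec²φ = 1/cos²(31.2°) = 1/0.8554² = 1.367.
Apparent area = 85000 × 1.367 ≈ 116000 km².

116000 km²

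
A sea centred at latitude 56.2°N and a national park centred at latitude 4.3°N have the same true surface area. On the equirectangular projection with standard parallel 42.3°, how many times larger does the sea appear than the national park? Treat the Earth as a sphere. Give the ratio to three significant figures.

The equidistant cylindrical projection with φ₀ = 42.3° has h = 1 (meridians true) and k = cos φ₀ / cos φ along parallels.
Areal scale at 56.2°: h·k = 1.000 × 1.330 = 1.330.
Areal scale at 4.3°: h·k = 1.000 × 0.7417 = 0.7417.
Ratio = 1.330/0.7417 ≈ 1.79.

1.79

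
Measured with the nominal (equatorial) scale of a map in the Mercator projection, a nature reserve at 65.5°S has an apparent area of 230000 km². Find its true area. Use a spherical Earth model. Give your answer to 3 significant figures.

The Mercator projection is conformal; its linear scale factor is the same in every direction and equals sec φ = 1/cos φ.
Areal scale = k² = sec²φ = 1/cos²(65.5°) = 1/0.4147² = 5.815.
True area = apparent / (areal scale) = 230000 / 5.815 ≈ 39600 km².

39600 km²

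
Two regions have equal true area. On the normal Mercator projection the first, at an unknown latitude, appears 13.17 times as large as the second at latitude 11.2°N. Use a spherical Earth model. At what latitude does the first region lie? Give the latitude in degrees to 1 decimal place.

74.3°

On Mercator, (apparent₁)/(apparent₂) = sec²φ₁ / sec²φ₂ when true areas are equal.
cos²φ₂ / cos²φ₁ = 13.17  ⇒  cos φ₁ = cos 11.2° / √13.17 = 0.9810/3.629 = 0.2703.
φ₁ = arccos(0.2703) ≈ 74.3°.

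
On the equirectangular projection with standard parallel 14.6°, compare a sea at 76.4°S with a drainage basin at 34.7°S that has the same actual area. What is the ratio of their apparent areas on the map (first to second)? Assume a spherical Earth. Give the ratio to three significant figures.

The equidistant cylindrical projection with φ₀ = 14.6° has h = 1 (meridians true) and k = cos φ₀ / cos φ along parallels.
Areal scale at 76.4°: h·k = 1.000 × 4.115 = 4.115.
Areal scale at 34.7°: h·k = 1.000 × 1.177 = 1.177.
Ratio = 4.115/1.177 ≈ 3.50.

3.50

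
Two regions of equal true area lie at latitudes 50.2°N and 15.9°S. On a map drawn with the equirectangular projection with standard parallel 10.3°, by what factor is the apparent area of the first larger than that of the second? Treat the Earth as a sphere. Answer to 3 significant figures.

With standard parallel φ₀ = 10.3°, the equirectangular projection gives x = Rλ cos φ₀, y = Rφ, so h = 1 and k = cos 10.3° / cos φ.
Areal scale at 50.2°: h·k = 1.000 × 1.537 = 1.537.
Areal scale at 15.9°: h·k = 1.000 × 1.023 = 1.023.
Ratio = 1.537/1.023 ≈ 1.50.

1.50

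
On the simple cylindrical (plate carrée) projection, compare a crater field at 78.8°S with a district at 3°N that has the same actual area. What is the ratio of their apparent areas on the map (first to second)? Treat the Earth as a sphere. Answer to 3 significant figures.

5.14

In the plate carrée (x = Rλ, y = Rφ), meridians are true-scale (h = 1) and parallels are stretched by k = sec φ.
Areal scale at 78.8°: h·k = 1.000 × 5.148 = 5.148.
Areal scale at 3°: h·k = 1.000 × 1.001 = 1.001.
Ratio = 5.148/1.001 ≈ 5.14.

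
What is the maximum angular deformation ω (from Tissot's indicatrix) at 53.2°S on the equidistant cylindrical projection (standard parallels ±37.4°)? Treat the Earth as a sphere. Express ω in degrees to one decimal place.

16.1°

With standard parallel φ₀ = 37.4°, the equirectangular projection gives x = Rλ cos φ₀, y = Rφ, so h = 1 and k = cos 37.4° / cos φ.
At 53.2°: h = 1.000, k = 1.326; principal scales a = 1.326, b = 1.000.
sin(ω/2) = (a − b)/(a + b) = 0.3262/2.326 = 0.1402, so ω = 2 arcsin(0.1402) ≈ 16.1°.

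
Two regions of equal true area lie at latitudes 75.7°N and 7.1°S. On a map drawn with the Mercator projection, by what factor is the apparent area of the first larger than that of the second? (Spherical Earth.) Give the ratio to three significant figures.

Mercator is conformal with k = sec φ, so areal scale = k² = sec²φ.
At 75.7°: sec²(75.7°) = 1/0.2470² = 16.39.
At 7.1°: sec²(7.1°) = 1/0.9923² = 1.016.
Ratio = 16.39/1.016 = cos²(7.1°)/cos²(75.7°) ≈ 16.1.

16.1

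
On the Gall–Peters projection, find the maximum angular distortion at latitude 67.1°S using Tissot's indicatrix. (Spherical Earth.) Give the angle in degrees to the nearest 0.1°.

The Gall–Peters projection is cylindrical equal-area with φ₀ = 45°. Cylindrical equal-area (φ₀ = 45°): h = cos φ / cos 45° along meridians, k = cos 45° / cos φ along parallels; h·k = 1.
At 67.1°: h = 0.5503, k = 1.817; principal scales a = 1.817, b = 0.5503.
sin(ω/2) = (a − b)/(a + b) = 1.267/2.367 = 0.5351, so ω = 2 arcsin(0.5351) ≈ 64.7°.

64.7°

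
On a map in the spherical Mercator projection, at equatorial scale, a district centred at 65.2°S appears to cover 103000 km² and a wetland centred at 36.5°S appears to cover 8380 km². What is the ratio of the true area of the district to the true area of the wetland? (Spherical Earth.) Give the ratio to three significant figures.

3.35

Since Mercator area scale is 1/cos²φ, the true area equals the apparent area multiplied by cos²φ.
True area of district: 103000 × cos²(65.2°) = 103000 × 0.1759 = 18120 km².
True area of wetland: 8380 × cos²(36.5°) = 8380 × 0.6462 = 5415 km².
Ratio = 18120 / 5415 ≈ 3.35.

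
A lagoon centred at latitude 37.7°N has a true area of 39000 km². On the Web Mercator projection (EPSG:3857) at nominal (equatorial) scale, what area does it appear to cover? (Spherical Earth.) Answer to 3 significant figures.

62300 km²

For Mercator, h = k = sec φ (a conformal cylindrical projection has a single point scale, 1/cos φ).
Areal scale = k² = sec²φ = 1/cos²(37.7°) = 1/0.7912² = 1.597.
Apparent area = 39000 × 1.597 ≈ 62300 km².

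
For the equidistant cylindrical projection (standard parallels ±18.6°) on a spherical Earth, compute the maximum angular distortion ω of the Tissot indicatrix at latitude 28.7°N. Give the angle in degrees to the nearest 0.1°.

In the equirectangular projection with standard parallel φ₀ = 18.6° (x = Rλ cos φ₀, y = Rφ), meridians are true-scale (h = 1) and the parallel scale is k = cos φ₀ / cos φ.
At 28.7°: h = 1.000, k = 1.081; principal scales a = 1.081, b = 1.000.
sin(ω/2) = (a − b)/(a + b) = 0.08051/2.081 = 0.03870, so ω = 2 arcsin(0.03870) ≈ 4.4°.

4.4°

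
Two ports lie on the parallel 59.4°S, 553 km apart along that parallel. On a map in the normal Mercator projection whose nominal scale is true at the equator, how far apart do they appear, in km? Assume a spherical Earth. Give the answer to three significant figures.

The Mercator projection is conformal; its linear scale factor is the same in every direction and equals sec φ = 1/cos φ.
Along the parallel, k = sec 59.4° = 1/0.5090 = 1.964.
Map distance = 553 × 1.964 ≈ 1090 km.

1090 km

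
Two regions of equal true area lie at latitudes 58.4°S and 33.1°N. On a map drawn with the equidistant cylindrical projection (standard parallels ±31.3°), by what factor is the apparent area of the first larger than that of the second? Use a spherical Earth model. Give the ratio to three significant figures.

1.60

With standard parallel φ₀ = 31.3°, the equirectangular projection gives x = Rλ cos φ₀, y = Rφ, so h = 1 and k = cos 31.3° / cos φ.
Areal scale at 58.4°: h·k = 1.000 × 1.631 = 1.631.
Areal scale at 33.1°: h·k = 1.000 × 1.020 = 1.020.
Ratio = 1.631/1.020 ≈ 1.60.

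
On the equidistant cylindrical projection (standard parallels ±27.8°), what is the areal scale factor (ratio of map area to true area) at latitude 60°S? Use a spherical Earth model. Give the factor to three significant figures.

1.77

With standard parallel φ₀ = 27.8°, the equirectangular projection gives x = Rλ cos φ₀, y = Rφ, so h = 1 and k = cos 27.8° / cos φ.
Areal scale = h·k = 1 × cos φ₀ / cos φ; at 60°, h = 1.000, k = 1.769, so h·k = 1.769.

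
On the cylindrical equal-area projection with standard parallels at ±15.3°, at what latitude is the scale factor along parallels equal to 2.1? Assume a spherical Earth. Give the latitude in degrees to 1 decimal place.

A cylindrical equal-area projection with standard parallel φ₀ has meridian scale h = cos φ / cos φ₀ and parallel scale k = cos φ₀ / cos φ (so areas are preserved, h·k = 1).
k = cos φ₀ / cos φ = 2.1  ⇒  cos φ = cos 15.3° / 2.1 = 0.4593.
φ = arccos(0.4593) ≈ 62.7°.

62.7°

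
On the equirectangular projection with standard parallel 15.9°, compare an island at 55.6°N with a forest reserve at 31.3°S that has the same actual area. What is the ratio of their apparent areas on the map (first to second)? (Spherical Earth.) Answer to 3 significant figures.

1.51

With standard parallel φ₀ = 15.9°, the equirectangular projection gives x = Rλ cos φ₀, y = Rφ, so h = 1 and k = cos 15.9° / cos φ.
Areal scale at 55.6°: h·k = 1.000 × 1.702 = 1.702.
Areal scale at 31.3°: h·k = 1.000 × 1.126 = 1.126.
Ratio = 1.702/1.126 ≈ 1.51.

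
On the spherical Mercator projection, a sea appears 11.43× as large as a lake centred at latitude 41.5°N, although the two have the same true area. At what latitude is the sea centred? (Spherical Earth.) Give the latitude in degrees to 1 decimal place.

Mercator areal scale is sec²φ, so apparent-area ratio = sec²φ₁ / sec²φ₂ = cos²φ₂ / cos²φ₁.
cos²φ₂ / cos²φ₁ = 11.43  ⇒  cos φ₁ = cos 41.5° / √11.43 = 0.7490/3.381 = 0.2215.
φ₁ = arccos(0.2215) ≈ 77.2°.

77.2°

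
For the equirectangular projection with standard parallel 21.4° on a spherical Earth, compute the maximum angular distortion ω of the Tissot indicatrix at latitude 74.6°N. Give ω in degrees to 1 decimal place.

67.6°

With standard parallel φ₀ = 21.4°, the equirectangular projection gives x = Rλ cos φ₀, y = Rφ, so h = 1 and k = cos 21.4° / cos φ.
At 74.6°: h = 1.000, k = 3.506; principal scales a = 3.506, b = 1.000.
sin(ω/2) = (a − b)/(a + b) = 2.506/4.506 = 0.5562, so ω = 2 arcsin(0.5562) ≈ 67.6°.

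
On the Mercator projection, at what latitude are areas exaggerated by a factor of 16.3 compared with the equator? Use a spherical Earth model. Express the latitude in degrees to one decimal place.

75.7°

Mercator areal scale is sec²φ.
sec²φ = 16.3  ⇒  cos²φ = 0.06135  ⇒  cos φ = 0.2477.
φ = arccos(0.2477) ≈ 75.7°.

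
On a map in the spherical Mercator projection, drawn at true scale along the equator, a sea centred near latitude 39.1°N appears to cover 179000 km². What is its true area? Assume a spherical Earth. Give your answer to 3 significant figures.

108000 km²

Mercator is conformal, so the point scale is isotropic: h = k = sec φ = 1/cos φ.
Areal scale = k² = sec²φ = 1/cos²(39.1°) = 1/0.7760² = 1.660.
True area = apparent / (areal scale) = 179000 / 1.660 ≈ 108000 km².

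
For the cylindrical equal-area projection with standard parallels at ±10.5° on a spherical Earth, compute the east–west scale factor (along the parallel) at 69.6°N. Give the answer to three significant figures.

For cylindrical equal-area with standard parallel φ₀, h = cos φ / cos φ₀ and k = cos φ₀ / cos φ, so h·k = 1.
k = cos 10.5° / cos 69.6° = 0.9833/0.3486 = 2.821.

2.82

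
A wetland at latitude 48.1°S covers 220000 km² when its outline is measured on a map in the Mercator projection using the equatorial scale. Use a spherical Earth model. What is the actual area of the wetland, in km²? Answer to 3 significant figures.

The Mercator projection is conformal; its linear scale factor is the same in every direction and equals sec φ = 1/cos φ.
Areal scale = k² = sec²φ = 1/cos²(48.1°) = 1/0.6678² = 2.242.
True area = apparent / (areal scale) = 220000 / 2.242 ≈ 98100 km².

98100 km²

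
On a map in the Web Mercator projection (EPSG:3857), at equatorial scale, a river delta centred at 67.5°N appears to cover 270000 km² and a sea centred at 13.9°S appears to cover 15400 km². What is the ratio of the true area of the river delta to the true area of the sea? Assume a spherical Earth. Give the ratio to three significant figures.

2.72

Since Mercator area scale is 1/cos²φ, the true area equals the apparent area multiplied by cos²φ.
True area of river delta: 270000 × cos²(67.5°) = 270000 × 0.1464 = 39540 km².
True area of sea: 15400 × cos²(13.9°) = 15400 × 0.9423 = 14510 km².
Ratio = 39540 / 14510 ≈ 2.72.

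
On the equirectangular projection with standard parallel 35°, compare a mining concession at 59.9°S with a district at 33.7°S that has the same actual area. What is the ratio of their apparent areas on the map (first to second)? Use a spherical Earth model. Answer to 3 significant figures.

With standard parallel φ₀ = 35°, the equirectangular projection gives x = Rλ cos φ₀, y = Rφ, so h = 1 and k = cos 35° / cos φ.
Areal scale at 59.9°: h·k = 1.000 × 1.633 = 1.633.
Areal scale at 33.7°: h·k = 1.000 × 0.9846 = 0.9846.
Ratio = 1.633/0.9846 ≈ 1.66.

1.66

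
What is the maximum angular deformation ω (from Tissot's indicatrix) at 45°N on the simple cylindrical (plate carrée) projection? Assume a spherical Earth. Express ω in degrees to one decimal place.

19.8°

In the plate carrée (x = Rλ, y = Rφ), meridians are true-scale (h = 1) and parallels are stretched by k = sec φ.
At 45°: h = 1.000, k = 1.414; principal scales a = 1.414, b = 1.000.
sin(ω/2) = (a − b)/(a + b) = 0.4142/2.414 = 0.1716, so ω = 2 arcsin(0.1716) ≈ 19.8°.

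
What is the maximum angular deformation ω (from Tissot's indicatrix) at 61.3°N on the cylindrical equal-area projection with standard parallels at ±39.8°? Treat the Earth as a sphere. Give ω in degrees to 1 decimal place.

52.0°

A cylindrical equal-area projection with standard parallel φ₀ has meridian scale h = cos φ / cos φ₀ and parallel scale k = cos φ₀ / cos φ (so areas are preserved, h·k = 1).
At 61.3°: h = 0.6251, k = 1.600; principal scales a = 1.600, b = 0.6251.
sin(ω/2) = (a − b)/(a + b) = 0.9748/2.225 = 0.4381, so ω = 2 arcsin(0.4381) ≈ 52.0°.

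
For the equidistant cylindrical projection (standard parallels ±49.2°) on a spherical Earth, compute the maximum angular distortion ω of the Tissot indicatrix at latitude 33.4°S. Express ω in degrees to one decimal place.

14.0°

With standard parallel φ₀ = 49.2°, the equirectangular projection gives x = Rλ cos φ₀, y = Rφ, so h = 1 and k = cos 49.2° / cos φ.
At 33.4°: h = 1.000, k = 0.7827; principal scales a = 1.000, b = 0.7827.
sin(ω/2) = (a − b)/(a + b) = 0.2173/1.783 = 0.1219, so ω = 2 arcsin(0.1219) ≈ 14.0°.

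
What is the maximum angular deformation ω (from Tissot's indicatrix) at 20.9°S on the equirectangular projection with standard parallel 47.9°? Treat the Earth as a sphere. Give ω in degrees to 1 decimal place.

The equidistant cylindrical projection with φ₀ = 47.9° has h = 1 (meridians true) and k = cos φ₀ / cos φ along parallels.
At 20.9°: h = 1.000, k = 0.7176; principal scales a = 1.000, b = 0.7176.
sin(ω/2) = (a − b)/(a + b) = 0.2824/1.718 = 0.1644, so ω = 2 arcsin(0.1644) ≈ 18.9°.

18.9°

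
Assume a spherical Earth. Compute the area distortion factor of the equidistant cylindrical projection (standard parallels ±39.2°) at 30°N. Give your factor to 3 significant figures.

0.895

In the equirectangular projection with standard parallel φ₀ = 39.2° (x = Rλ cos φ₀, y = Rφ), meridians are true-scale (h = 1) and the parallel scale is k = cos φ₀ / cos φ.
Areal scale = h·k = 1 × cos φ₀ / cos φ; at 30°, h = 1.000, k = 0.8948, so h·k = 0.8948.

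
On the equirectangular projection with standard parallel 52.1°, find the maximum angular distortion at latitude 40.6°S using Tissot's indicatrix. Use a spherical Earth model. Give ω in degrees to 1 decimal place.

With standard parallel φ₀ = 52.1°, the equirectangular projection gives x = Rλ cos φ₀, y = Rφ, so h = 1 and k = cos 52.1° / cos φ.
At 40.6°: h = 1.000, k = 0.8090; principal scales a = 1.000, b = 0.8090.
sin(ω/2) = (a − b)/(a + b) = 0.1910/1.809 = 0.1056, so ω = 2 arcsin(0.1056) ≈ 12.1°.

12.1°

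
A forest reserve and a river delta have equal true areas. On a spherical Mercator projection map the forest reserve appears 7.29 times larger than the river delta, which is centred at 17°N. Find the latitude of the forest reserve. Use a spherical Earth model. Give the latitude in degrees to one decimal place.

69.3°

Mercator areal scale is sec²φ, so apparent-area ratio = sec²φ₁ / sec²φ₂ = cos²φ₂ / cos²φ₁.
cos²φ₂ / cos²φ₁ = 7.29  ⇒  cos φ₁ = cos 17° / √7.29 = 0.9563/2.700 = 0.3542.
φ₁ = arccos(0.3542) ≈ 69.3°.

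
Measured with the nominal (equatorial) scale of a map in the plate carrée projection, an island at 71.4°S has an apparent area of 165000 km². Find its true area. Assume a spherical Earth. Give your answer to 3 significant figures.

For the equirectangular projection with φ₀ = 0 (plate carrée), h = 1 along meridians and k = sec φ along parallels.
Areal scale = h·k = 1 × sec φ; at 71.4°, h = 1.000, k = 3.135, so h·k = 3.135.
True area = apparent / (areal scale) = 165000 / 3.135 ≈ 52600 km².

52600 km²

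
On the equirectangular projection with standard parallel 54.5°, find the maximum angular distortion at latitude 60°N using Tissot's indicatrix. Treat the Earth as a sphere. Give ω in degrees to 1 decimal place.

The equidistant cylindrical projection with φ₀ = 54.5° has h = 1 (meridians true) and k = cos φ₀ / cos φ along parallels.
At 60°: h = 1.000, k = 1.161; principal scales a = 1.161, b = 1.000.
sin(ω/2) = (a − b)/(a + b) = 0.1614/2.161 = 0.07468, so ω = 2 arcsin(0.07468) ≈ 8.6°.

8.6°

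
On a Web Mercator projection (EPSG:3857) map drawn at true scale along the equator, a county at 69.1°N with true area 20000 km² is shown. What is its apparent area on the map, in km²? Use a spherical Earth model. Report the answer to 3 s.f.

157000 km²

The Mercator projection is conformal; its linear scale factor is the same in every direction and equals sec φ = 1/cos φ.
Areal scale = k² = sec²φ = 1/cos²(69.1°) = 1/0.3567² = 7.858.
Apparent area = 20000 × 7.858 ≈ 157000 km².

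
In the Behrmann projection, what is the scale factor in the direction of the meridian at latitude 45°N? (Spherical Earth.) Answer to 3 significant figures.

0.816

The Behrmann projection is cylindrical equal-area with φ₀ = 30°. A cylindrical equal-area projection with standard parallel φ₀ has meridian scale h = cos φ / cos φ₀ and parallel scale k = cos φ₀ / cos φ (so areas are preserved, h·k = 1).
h = cos 45° / cos 30° = 0.7071/0.8660 = 0.8165.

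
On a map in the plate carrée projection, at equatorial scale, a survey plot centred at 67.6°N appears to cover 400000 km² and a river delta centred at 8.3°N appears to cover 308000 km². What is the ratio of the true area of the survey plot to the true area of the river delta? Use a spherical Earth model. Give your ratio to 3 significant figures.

0.500

Plate carrée has h = 1 and k = sec φ, giving areal scale sec φ; true area = (apparent area) · cos φ.
True area of survey plot: 400000 × cos(67.6°) = 400000 × 0.3811 = 152400 km².
True area of river delta: 308000 × cos(8.3°) = 308000 × 0.9895 = 304800 km².
Ratio = 152400 / 304800 ≈ 0.500.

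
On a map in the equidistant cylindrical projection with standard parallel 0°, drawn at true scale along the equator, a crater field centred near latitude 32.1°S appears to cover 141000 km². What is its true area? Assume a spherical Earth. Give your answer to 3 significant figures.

Plate carrée maps x = Rλ, y = Rφ. The meridian scale is h = 1 and the parallel scale is k = 1/cos φ = sec φ.
Areal scale = h·k = 1 × sec φ; at 32.1°, h = 1.000, k = 1.180, so h·k = 1.180.
True area = apparent / (areal scale) = 141000 / 1.180 ≈ 119000 km².

119000 km²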